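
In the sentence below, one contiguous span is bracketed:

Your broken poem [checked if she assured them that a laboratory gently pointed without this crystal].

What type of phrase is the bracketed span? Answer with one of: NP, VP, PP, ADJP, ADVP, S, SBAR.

VP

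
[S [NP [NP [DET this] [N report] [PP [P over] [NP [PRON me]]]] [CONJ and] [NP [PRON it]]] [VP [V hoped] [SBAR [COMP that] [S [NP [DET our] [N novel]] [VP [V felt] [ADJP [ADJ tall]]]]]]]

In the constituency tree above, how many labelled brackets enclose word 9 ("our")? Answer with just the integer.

6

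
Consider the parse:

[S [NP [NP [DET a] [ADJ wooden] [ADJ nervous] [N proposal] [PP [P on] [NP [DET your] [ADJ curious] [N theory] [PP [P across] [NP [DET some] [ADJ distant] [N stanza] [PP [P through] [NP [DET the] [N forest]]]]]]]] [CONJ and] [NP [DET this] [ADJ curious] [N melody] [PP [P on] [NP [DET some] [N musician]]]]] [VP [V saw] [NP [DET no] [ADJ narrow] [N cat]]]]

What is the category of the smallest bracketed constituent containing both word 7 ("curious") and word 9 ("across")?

NP

Word 7 lies under S → NP → NP → PP → NP → ADJ; word 9 lies under S → NP → NP → PP → NP → PP → P. The lowest shared node is the NP.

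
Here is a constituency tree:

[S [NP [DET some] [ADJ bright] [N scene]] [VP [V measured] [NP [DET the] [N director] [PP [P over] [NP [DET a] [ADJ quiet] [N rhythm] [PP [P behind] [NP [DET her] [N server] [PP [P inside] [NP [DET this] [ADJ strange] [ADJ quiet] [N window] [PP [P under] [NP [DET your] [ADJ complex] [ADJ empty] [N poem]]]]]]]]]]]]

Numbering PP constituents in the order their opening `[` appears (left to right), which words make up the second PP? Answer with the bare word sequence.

behind her server inside this strange quiet window under your complex empty poem

In left-to-right order the PP constituents are "over a quiet rhythm behind her server inside this strange quiet window under your complex empty poem"; "behind her server inside this strange quiet window under your complex empty poem"; "inside this strange quiet window under your complex empty poem"; "under your complex empty poem". Number 2 is "behind her server inside this strange quiet window under your complex empty poem".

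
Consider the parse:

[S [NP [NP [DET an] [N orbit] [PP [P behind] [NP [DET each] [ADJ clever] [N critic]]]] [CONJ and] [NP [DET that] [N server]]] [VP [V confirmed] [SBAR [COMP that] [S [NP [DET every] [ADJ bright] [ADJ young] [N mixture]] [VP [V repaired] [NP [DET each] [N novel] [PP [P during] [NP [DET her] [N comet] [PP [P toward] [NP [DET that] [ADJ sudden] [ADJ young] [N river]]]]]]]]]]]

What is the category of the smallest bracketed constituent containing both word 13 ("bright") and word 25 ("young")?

Word 13 lies under S → VP → SBAR → S → NP → ADJ; word 25 lies under S → VP → SBAR → S → VP → NP → PP → NP → PP → NP → ADJ. The lowest shared node is the S.

S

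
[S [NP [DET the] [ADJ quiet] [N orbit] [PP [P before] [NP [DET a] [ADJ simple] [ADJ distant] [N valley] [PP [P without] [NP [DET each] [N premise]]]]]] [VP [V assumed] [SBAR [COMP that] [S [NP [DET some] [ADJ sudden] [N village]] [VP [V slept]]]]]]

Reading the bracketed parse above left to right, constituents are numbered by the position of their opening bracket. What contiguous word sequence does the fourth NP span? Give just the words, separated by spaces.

some sudden village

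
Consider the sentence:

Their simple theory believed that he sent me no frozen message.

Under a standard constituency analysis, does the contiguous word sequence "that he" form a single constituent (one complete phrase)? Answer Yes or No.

No

The smallest constituent containing the whole sequence is the subordinate clause [SBAR that he sent me no frozen message], but the sequence is only part of it — it straddles the boundary between complementizer "that" and clause "he sent me no frozen message".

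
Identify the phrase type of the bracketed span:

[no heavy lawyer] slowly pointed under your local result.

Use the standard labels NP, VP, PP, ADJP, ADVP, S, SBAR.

"lawyer" is the head of the bracketed span, so the span is a noun phrase: NP.

NP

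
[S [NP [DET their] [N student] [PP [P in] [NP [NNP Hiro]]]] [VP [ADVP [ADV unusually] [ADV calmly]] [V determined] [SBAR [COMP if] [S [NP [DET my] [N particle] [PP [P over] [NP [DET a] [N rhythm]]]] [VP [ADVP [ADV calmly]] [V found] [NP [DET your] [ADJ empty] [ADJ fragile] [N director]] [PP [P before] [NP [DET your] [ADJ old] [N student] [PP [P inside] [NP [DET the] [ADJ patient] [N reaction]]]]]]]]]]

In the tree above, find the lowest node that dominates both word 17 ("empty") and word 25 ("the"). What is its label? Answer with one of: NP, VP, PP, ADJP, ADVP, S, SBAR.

VP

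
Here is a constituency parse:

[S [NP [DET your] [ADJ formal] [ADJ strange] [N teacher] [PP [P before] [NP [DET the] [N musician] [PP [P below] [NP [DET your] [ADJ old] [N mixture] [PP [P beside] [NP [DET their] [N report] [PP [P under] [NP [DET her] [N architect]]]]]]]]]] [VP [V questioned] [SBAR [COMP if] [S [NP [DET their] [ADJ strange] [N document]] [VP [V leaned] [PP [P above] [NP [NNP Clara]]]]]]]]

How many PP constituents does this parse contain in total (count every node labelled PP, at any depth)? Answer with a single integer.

5

The PP constituents are: [PP before the musician below your old mixture beside their report under her architect]; [PP below your old mixture beside their report under her architect]; [PP beside their report under her architect]; [PP under her architect]; [PP above Clara]. Total: 5.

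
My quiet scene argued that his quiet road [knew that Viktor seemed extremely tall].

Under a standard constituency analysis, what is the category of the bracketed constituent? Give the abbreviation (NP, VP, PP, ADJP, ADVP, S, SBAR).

VP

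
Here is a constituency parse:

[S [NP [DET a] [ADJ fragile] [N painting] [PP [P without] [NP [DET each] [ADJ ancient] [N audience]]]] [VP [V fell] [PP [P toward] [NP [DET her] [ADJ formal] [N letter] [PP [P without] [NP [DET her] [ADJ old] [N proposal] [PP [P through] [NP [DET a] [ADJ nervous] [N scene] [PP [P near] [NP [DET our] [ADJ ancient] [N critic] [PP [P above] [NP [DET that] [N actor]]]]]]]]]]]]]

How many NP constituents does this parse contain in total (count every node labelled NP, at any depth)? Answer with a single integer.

7

Listing each NP by its span: [NP a fragile painting without each ancient audience]; [NP each ancient audience]; [NP her formal letter without her old proposal through a nervous scene near our ancient critic above that actor]; [NP her old proposal through a nervous scene near our ancient critic above that actor]; [NP a nervous scene near our ancient critic above that actor]; [NP our ancient critic above that actor] … — that makes 7.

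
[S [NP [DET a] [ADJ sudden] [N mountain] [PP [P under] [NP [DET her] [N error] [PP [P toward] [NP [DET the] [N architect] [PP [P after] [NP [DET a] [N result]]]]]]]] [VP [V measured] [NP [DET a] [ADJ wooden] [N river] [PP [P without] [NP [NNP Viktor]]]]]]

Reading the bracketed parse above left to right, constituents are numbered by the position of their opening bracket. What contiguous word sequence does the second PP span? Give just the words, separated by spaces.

toward the architect after a result

In left-to-right order the PP constituents are "under her error toward the architect after a result"; "toward the architect after a result"; "after a result"; "without Viktor". Number 2 is "toward the architect after a result".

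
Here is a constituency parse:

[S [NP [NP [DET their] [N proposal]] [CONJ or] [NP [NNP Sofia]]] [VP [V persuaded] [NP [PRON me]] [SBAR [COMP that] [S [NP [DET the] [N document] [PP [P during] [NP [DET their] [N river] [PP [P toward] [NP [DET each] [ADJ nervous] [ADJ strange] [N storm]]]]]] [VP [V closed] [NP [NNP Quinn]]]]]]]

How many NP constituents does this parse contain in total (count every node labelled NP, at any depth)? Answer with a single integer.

8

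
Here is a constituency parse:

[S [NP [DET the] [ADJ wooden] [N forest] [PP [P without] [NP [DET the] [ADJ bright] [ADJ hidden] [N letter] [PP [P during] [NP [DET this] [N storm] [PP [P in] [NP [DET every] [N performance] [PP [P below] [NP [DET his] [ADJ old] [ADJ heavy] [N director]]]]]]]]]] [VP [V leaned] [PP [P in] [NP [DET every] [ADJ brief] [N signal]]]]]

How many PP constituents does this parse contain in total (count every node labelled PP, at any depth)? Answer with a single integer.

5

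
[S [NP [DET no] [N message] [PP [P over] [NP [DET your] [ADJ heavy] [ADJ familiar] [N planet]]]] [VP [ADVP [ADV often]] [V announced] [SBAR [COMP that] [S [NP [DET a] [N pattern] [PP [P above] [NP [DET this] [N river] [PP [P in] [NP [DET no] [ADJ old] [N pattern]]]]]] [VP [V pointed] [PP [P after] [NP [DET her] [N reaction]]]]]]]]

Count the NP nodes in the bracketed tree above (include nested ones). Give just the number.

6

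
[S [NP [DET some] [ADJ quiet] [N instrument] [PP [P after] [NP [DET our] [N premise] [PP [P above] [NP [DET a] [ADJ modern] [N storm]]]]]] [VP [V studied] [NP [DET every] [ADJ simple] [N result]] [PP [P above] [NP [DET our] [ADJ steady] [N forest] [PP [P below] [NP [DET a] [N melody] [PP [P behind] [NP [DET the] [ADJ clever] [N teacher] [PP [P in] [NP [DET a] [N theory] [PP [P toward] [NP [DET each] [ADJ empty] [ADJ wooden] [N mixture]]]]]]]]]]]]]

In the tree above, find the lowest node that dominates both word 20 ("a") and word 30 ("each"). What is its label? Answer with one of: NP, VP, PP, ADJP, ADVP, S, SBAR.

NP

Word 20 lies under S → VP → PP → NP → PP → NP → DET; word 30 lies under S → VP → PP → NP → PP → NP → PP → NP → PP → NP → PP → NP → DET. The lowest shared node is the NP.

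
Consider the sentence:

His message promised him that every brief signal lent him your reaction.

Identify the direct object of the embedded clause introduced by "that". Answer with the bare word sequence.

your reaction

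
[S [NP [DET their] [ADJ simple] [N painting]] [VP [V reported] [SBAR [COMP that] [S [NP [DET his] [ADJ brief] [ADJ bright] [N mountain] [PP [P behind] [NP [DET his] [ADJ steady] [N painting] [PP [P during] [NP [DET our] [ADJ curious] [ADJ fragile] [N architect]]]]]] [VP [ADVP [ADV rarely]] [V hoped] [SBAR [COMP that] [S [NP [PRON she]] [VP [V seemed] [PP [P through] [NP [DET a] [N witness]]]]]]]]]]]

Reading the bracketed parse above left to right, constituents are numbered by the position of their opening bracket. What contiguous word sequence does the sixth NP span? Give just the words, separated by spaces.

Opening `[NP` markers occur at word positions 1, 6, 11, 15, 22, 25; the sixth of these opens the constituent [NP a witness].

a witness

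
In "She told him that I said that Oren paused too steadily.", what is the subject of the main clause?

she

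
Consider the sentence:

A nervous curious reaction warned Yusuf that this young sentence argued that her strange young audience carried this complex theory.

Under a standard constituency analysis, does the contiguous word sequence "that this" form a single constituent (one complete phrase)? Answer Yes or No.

No

The smallest constituent containing the whole sequence is the subordinate clause [SBAR that this young sentence argued that her strange young audience carried this complex theory], but the sequence is only part of it — it straddles the boundary between complementizer "that" and clause "this young sentence argued that her strange young audience carried this complex theory".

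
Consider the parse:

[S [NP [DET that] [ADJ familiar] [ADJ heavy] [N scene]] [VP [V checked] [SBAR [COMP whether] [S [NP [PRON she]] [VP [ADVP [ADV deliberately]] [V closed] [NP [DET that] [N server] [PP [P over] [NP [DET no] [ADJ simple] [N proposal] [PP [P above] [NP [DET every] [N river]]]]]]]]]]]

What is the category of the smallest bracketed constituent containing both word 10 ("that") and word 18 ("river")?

Both words fall inside [NP that server over no simple proposal above every river] (words 10–18), and no smaller constituent contains them both. Label: NP.

NP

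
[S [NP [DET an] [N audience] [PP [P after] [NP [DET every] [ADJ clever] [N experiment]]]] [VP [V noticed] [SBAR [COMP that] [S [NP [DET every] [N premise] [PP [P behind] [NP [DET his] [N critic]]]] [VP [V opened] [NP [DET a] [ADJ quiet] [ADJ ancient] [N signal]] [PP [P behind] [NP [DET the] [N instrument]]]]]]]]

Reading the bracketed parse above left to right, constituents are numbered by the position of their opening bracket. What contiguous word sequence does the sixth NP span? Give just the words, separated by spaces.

the instrument

In left-to-right order the NP constituents are "an audience after every clever experiment"; "every clever experiment"; "every premise behind his critic"; "his critic"; "a quiet ancient signal"; "the instrument". Number 6 is "the instrument".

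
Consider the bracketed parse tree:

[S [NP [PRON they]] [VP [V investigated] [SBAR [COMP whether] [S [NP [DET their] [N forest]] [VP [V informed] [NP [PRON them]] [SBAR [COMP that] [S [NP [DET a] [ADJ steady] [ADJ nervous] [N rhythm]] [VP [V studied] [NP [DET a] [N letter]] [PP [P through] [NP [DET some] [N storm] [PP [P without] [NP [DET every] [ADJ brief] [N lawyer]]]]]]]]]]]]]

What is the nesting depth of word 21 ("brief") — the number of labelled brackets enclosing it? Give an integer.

The word sits inside ADJ, which is inside NP, inside PP, inside NP, inside PP, inside VP, inside S, inside SBAR, inside VP, inside S, inside SBAR, inside VP, inside S — 13 brackets in all.

13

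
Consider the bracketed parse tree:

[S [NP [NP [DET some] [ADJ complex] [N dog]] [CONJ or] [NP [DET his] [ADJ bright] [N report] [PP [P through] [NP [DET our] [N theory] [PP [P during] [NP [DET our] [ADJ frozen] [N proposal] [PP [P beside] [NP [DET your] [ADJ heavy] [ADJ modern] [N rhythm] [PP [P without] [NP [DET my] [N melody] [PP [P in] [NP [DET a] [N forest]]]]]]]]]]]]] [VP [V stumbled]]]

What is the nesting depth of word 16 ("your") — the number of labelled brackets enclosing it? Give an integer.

10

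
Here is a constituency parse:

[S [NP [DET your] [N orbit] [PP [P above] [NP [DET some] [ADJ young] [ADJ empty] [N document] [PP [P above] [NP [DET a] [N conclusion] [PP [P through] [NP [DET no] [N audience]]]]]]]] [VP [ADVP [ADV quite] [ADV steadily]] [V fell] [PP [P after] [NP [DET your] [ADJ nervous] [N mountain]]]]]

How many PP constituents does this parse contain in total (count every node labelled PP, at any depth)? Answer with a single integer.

4

Scanning left to right, an opening `[PP` appears at word positions 3, 8, 11, 17 — 4 in total.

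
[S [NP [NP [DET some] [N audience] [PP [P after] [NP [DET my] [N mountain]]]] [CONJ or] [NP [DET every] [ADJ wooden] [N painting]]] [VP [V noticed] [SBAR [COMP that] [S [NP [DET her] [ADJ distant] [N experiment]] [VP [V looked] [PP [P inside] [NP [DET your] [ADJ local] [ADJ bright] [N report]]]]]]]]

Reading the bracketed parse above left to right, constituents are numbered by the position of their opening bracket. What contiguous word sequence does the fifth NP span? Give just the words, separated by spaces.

her distant experiment

In left-to-right order the NP constituents are "some audience after my mountain or every wooden painting"; "some audience after my mountain"; "my mountain"; "every wooden painting"; "her distant experiment"; "your local bright report". Number 5 is "her distant experiment".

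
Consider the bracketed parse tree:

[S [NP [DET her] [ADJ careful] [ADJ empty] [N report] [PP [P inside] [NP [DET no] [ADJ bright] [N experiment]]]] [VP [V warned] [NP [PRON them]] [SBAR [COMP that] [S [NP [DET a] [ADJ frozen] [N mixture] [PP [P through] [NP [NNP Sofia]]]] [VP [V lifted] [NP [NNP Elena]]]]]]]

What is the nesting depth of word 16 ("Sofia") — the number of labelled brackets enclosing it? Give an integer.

8

Counting open brackets not yet closed at "Sofia": [S [VP [SBAR [S [NP [PP [NP [NNP = 8.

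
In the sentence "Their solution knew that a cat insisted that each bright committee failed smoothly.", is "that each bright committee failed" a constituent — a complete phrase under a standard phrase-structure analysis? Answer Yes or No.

No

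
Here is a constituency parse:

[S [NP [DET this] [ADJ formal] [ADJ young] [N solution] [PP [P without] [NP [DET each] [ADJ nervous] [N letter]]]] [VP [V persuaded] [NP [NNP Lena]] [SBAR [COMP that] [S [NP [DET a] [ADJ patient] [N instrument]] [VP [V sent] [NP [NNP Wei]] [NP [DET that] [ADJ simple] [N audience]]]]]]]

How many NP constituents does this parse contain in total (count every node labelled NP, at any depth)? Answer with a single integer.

6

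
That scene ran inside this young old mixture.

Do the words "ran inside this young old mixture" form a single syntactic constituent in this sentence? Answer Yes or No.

Yes

"ran inside this young old mixture" is exactly the verb phrase [VP ran inside this young old mixture], a complete constituent.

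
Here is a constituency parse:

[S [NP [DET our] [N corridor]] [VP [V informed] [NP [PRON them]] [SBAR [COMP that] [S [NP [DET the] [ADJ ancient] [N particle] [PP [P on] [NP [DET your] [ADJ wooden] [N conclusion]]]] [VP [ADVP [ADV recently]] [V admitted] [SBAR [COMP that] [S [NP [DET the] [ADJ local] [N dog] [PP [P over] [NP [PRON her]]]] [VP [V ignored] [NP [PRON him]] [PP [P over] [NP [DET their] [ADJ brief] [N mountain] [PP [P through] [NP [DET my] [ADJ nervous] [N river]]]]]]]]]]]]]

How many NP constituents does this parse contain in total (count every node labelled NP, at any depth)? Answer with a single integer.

9

The NP constituents are: [NP our corridor]; [NP them]; [NP the ancient particle on your wooden conclusion]; [NP your wooden conclusion]; [NP the local dog over her]; [NP her] …. Total: 9.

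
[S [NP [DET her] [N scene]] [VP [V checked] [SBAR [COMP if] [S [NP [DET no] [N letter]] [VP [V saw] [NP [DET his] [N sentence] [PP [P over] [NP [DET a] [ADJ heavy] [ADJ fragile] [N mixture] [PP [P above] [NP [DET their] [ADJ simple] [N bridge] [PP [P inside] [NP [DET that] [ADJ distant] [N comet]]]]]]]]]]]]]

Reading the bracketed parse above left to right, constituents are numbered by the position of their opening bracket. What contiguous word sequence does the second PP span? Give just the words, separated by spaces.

In left-to-right order the PP constituents are "over a heavy fragile mixture above their simple bridge inside that distant comet"; "above their simple bridge inside that distant comet"; "inside that distant comet". Number 2 is "above their simple bridge inside that distant comet".

above their simple bridge inside that distant comet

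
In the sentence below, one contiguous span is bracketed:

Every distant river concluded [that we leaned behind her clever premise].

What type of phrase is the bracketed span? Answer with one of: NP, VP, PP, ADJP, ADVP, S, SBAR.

SBAR

The span is built around the complementizer "that" — a subordinate clause (SBAR).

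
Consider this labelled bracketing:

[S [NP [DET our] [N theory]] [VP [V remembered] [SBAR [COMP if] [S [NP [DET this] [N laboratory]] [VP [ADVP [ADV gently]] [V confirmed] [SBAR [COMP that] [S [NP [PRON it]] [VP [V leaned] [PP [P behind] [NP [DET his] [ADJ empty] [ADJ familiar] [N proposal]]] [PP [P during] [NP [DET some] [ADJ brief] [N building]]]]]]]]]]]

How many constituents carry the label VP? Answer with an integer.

3

Listing each VP by its span: [VP remembered if this laboratory gently confirmed that it leaned behind his empty familiar proposal during some brief building]; [VP gently confirmed that it leaned behind his empty familiar proposal during some brief building]; [VP leaned behind his empty familiar proposal during some brief building] — that makes 3.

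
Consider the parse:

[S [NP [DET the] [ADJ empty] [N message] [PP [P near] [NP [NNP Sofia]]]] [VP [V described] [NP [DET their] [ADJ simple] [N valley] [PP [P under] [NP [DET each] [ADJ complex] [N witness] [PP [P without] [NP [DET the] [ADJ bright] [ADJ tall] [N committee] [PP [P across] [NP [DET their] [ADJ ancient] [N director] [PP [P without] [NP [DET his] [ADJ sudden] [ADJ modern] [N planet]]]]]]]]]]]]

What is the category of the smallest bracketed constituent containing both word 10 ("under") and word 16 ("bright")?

PP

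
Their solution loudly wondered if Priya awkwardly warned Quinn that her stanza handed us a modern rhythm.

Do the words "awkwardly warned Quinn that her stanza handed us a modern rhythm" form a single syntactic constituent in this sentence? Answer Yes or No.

Yes

These words form the whole verb phrase headed by "warned", so yes — one constituent.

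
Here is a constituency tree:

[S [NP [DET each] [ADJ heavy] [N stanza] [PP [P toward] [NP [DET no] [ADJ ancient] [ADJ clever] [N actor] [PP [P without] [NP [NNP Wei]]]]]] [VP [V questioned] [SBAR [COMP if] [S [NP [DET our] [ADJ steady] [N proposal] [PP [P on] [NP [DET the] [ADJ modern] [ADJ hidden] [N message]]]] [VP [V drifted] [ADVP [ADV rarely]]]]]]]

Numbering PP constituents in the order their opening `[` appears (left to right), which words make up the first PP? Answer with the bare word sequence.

Opening `[PP` markers occur at word positions 4, 9, 16; the first of these opens the constituent [PP toward no ancient clever actor without Wei].

toward no ancient clever actor without Wei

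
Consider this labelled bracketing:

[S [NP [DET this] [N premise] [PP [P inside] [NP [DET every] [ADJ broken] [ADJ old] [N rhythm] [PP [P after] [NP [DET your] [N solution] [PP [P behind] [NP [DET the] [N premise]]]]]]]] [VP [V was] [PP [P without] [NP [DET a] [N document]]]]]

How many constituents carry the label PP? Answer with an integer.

Scanning left to right, an opening `[PP` appears at word positions 3, 8, 11, 15 — 4 in total.

4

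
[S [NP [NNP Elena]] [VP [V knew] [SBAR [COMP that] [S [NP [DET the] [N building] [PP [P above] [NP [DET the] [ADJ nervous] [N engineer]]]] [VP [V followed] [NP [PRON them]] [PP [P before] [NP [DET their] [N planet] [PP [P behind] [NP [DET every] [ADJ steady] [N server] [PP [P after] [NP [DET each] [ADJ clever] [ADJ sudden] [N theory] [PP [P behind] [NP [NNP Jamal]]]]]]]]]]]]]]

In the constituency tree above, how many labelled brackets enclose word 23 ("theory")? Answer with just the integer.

12

Path from the root down to the word: S → VP → SBAR → S → VP → PP → NP → PP → NP → PP → NP → N. That is 12 enclosing brackets.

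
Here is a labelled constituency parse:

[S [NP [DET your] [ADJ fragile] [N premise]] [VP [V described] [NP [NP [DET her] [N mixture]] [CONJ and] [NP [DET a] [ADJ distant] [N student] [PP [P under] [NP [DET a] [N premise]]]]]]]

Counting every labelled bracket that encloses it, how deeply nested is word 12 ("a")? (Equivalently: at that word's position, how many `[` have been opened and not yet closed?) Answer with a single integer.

7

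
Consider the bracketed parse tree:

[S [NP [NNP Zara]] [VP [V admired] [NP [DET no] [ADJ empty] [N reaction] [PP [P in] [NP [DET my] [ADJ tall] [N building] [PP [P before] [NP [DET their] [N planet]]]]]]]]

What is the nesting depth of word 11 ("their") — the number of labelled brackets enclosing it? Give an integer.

8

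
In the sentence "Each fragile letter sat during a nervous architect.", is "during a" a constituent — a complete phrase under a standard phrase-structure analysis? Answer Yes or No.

No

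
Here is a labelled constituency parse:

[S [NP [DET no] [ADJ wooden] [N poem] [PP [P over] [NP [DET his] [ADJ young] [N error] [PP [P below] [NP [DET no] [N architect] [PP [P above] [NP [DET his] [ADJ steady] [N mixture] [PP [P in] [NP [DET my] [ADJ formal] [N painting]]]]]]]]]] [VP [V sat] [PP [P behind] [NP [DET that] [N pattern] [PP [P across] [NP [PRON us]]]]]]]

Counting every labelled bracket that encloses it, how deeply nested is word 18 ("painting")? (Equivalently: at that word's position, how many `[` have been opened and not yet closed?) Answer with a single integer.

Counting open brackets not yet closed at "painting": [S [NP [PP [NP [PP [NP [PP [NP [PP [NP [N = 11.

11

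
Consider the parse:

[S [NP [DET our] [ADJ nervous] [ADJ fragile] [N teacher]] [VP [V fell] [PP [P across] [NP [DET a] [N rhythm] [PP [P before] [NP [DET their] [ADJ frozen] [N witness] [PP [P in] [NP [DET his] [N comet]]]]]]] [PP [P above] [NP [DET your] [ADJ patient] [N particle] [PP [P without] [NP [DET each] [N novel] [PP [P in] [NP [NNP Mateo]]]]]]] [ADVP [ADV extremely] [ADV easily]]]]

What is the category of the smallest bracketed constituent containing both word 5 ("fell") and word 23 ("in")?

VP

The smallest bracket enclosing both words is [VP fell across a rhythm before their frozen witness in his comet above your patient particle without each novel in Mateo extremely easily], so the label is VP.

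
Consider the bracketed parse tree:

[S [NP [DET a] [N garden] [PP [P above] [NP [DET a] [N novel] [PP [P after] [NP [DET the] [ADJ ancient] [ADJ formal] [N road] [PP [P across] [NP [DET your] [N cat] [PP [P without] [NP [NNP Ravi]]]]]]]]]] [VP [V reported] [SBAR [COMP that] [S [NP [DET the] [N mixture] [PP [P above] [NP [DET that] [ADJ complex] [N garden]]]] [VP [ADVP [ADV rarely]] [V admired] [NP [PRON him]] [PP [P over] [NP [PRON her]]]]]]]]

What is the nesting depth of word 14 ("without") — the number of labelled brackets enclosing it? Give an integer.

The word sits inside P, which is inside PP, inside NP, inside PP, inside NP, inside PP, inside NP, inside PP, inside NP, inside S — 10 brackets in all.

10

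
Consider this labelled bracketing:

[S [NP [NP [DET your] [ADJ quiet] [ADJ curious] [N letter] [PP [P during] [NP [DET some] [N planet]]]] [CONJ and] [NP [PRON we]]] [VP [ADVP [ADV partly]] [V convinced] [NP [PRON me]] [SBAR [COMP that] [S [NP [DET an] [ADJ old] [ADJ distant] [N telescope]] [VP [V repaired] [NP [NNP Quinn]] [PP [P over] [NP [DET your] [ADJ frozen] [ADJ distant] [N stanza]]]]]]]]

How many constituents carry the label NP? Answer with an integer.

Listing each NP by its span: [NP your quiet curious letter during some planet and we]; [NP your quiet curious letter during some planet]; [NP some planet]; [NP we]; [NP me]; [NP an old distant telescope] … — that makes 8.

8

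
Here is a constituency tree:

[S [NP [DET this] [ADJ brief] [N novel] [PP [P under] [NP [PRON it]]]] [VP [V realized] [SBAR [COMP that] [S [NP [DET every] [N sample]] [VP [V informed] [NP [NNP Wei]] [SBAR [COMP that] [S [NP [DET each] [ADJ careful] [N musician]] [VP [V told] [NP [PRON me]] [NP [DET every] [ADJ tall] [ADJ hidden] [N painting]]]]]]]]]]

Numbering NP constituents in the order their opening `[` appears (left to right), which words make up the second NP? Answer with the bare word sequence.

it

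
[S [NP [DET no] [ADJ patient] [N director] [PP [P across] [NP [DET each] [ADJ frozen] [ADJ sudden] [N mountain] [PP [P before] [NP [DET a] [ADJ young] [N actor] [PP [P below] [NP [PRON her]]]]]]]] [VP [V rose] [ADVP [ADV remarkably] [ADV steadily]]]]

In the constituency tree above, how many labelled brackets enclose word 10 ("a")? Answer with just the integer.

Counting open brackets not yet closed at "a": [S [NP [PP [NP [PP [NP [DET = 7.

7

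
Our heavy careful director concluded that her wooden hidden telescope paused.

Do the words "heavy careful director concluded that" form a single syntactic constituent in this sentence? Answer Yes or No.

"heavy" belongs to the noun phrase "our heavy careful director" while "that" belongs to the verb phrase "concluded that her wooden hidden telescope paused"; a span that runs across that boundary is not a single phrase.

No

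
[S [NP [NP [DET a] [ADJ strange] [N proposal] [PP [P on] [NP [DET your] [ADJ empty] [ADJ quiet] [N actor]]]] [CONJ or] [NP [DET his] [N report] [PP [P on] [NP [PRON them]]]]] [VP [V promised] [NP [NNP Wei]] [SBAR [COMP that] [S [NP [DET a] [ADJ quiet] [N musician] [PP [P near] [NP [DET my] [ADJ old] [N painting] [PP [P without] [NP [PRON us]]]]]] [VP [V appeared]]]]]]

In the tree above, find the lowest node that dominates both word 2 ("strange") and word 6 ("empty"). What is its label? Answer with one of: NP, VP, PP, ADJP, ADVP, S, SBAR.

Both words fall inside [NP a strange proposal on your empty quiet actor] (words 1–8), and no smaller constituent contains them both. Label: NP.

NP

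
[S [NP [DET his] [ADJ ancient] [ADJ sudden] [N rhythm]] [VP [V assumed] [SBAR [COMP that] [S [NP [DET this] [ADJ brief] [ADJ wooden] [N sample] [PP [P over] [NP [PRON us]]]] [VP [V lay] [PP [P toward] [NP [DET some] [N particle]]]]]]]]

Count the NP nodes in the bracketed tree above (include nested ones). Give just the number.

Scanning left to right, an opening `[NP` appears at word positions 1, 7, 12, 15 — 4 in total.

4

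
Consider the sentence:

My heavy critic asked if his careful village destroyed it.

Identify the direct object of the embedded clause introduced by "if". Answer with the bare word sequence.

it

The verb of the embedded clause introduced by "if" is "destroyed"; its direct object is the NP "it".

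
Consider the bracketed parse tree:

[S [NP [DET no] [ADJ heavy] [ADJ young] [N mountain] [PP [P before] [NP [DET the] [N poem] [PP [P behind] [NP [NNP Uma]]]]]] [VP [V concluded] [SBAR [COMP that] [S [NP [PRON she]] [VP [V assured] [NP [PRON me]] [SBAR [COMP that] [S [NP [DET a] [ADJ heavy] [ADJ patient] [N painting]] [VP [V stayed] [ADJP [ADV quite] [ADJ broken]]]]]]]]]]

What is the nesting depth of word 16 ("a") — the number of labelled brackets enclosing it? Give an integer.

Counting open brackets not yet closed at "a": [S [VP [SBAR [S [VP [SBAR [S [NP [DET = 9.

9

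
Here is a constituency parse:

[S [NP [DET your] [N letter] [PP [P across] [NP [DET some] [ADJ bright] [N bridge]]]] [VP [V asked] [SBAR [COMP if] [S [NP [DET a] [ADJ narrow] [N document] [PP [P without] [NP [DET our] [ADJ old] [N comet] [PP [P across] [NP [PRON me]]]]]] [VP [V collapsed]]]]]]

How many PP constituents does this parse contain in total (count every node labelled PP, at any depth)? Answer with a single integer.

3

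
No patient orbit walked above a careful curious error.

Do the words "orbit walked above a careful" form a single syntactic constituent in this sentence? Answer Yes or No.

No

The smallest constituent containing the whole sequence is the clause [S no patient orbit walked above a careful curious error], but the sequence is only part of it — it straddles the boundary between noun phrase "no patient orbit" and verb phrase "walked above a careful curious error".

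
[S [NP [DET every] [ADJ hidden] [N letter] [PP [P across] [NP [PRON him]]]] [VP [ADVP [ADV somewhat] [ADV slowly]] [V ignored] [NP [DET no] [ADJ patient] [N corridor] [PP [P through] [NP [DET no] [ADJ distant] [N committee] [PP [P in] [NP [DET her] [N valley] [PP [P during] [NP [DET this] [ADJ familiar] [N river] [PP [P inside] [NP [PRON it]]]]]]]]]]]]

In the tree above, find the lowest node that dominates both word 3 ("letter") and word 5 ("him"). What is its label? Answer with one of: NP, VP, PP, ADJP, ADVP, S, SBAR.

Word 3 lies under S → NP → N; word 5 lies under S → NP → PP → NP → PRON. The lowest shared node is the NP.

NP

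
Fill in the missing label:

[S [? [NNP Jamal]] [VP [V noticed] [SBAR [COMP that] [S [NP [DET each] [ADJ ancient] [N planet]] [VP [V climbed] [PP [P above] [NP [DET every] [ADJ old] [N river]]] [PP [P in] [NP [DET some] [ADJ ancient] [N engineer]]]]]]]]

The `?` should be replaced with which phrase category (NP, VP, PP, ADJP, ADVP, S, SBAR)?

Looking at what the `?` directly dominates — NNP 'Jamal' — this is a noun phrase (NP).

NP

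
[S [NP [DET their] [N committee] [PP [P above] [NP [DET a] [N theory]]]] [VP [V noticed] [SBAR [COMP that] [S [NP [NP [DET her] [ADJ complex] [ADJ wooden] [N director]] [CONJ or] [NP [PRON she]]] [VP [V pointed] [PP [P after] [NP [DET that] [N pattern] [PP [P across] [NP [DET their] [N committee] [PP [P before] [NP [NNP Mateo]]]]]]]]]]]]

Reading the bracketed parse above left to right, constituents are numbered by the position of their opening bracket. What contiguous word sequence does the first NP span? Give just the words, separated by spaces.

their committee above a theory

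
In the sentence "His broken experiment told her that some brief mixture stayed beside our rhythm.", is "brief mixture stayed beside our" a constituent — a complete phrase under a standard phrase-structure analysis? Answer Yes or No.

The smallest constituent containing the whole sequence is the clause [S some brief mixture stayed beside our rhythm], but the sequence is only part of it — it straddles the boundary between noun phrase "some brief mixture" and verb phrase "stayed beside our rhythm".

No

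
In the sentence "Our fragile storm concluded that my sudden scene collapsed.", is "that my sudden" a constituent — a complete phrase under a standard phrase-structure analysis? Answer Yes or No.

"that" belongs to the complementizer "that" while "sudden" belongs to the clause "my sudden scene collapsed"; a span that runs across that boundary is not a single phrase.

No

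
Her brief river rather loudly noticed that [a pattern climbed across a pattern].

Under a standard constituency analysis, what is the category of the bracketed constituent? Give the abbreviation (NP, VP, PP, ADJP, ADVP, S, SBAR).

S

The span is built around the head "climbed" — a clause (S).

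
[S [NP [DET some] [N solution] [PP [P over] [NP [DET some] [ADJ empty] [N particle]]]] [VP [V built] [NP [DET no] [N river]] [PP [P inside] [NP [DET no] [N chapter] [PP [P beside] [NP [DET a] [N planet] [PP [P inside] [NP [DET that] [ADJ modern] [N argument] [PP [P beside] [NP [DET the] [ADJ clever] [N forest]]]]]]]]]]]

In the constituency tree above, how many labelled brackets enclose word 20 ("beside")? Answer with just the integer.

10

The word sits inside P, which is inside PP, inside NP, inside PP, inside NP, inside PP, inside NP, inside PP, inside VP, inside S — 10 brackets in all.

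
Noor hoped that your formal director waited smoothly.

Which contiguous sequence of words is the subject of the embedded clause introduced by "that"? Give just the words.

your formal director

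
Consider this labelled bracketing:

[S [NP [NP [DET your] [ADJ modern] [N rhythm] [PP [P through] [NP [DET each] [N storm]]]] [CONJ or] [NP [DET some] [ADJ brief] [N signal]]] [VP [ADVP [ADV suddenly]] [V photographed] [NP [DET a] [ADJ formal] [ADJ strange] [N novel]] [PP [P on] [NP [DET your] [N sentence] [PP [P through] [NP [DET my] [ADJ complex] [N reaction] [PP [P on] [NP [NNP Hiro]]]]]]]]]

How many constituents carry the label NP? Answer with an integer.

8

Listing each NP by its span: [NP your modern rhythm through each storm or some brief signal]; [NP your modern rhythm through each storm]; [NP each storm]; [NP some brief signal]; [NP a formal strange novel]; [NP your sentence through my complex reaction on Hiro] … — that makes 8.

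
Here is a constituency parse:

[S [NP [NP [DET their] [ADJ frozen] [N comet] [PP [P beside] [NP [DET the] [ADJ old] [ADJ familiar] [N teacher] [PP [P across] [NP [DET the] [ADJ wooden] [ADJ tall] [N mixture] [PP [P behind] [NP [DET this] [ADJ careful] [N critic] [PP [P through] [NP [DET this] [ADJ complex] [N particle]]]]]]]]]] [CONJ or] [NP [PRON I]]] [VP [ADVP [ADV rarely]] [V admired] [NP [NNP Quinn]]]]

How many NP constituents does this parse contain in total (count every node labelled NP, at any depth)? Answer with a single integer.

The NP constituents are: [NP their frozen comet beside the old familiar teacher across the wooden tall mixture behind this careful critic through this complex particle or I]; [NP their frozen comet beside the old familiar teacher across the wooden tall mixture behind this careful critic through this complex particle]; [NP the old familiar teacher across the wooden tall mixture behind this careful critic through this complex particle]; [NP the wooden tall mixture behind this careful critic through this complex particle]; [NP this careful critic through this complex particle]; [NP this complex particle] …. Total: 8.

8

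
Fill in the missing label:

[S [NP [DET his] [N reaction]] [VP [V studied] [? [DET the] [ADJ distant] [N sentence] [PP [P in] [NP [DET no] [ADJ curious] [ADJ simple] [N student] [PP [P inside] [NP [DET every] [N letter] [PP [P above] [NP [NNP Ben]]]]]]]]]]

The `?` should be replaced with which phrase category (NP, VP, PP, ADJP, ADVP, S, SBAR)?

The `?` node immediately contains: DET 'the', ADJ 'distant', N 'sentence', PP. That is the internal structure of a noun phrase, so the label is NP.

NP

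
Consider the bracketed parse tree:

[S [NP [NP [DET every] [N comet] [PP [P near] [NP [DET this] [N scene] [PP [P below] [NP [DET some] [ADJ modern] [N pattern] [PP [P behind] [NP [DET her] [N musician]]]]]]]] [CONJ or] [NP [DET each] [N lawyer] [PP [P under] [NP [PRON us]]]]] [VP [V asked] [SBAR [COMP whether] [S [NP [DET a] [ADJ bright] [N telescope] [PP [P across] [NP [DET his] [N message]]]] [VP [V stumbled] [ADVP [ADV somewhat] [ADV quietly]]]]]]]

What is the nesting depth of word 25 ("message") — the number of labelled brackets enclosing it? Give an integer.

The word sits inside N, which is inside NP, inside PP, inside NP, inside S, inside SBAR, inside VP, inside S — 8 brackets in all.

8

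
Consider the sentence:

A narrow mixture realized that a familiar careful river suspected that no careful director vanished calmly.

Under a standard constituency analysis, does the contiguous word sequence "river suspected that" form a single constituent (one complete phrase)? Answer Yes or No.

The sequence begins inside the noun phrase "a familiar careful river" and ends inside the verb phrase "suspected that no careful director vanished calmly"; it crosses a phrase boundary, so no single node in the tree spans exactly those words.

No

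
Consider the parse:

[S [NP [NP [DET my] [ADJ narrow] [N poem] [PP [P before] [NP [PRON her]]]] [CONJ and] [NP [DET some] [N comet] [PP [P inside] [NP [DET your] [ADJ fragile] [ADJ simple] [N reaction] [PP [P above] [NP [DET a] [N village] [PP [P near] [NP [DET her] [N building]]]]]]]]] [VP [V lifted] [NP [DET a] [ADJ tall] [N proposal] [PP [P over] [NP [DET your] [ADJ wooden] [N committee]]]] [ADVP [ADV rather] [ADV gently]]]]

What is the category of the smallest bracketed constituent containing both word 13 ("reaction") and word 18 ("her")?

NP

Both words fall inside [NP your fragile simple reaction above a village near her building] (words 10–19), and no smaller constituent contains them both. Label: NP.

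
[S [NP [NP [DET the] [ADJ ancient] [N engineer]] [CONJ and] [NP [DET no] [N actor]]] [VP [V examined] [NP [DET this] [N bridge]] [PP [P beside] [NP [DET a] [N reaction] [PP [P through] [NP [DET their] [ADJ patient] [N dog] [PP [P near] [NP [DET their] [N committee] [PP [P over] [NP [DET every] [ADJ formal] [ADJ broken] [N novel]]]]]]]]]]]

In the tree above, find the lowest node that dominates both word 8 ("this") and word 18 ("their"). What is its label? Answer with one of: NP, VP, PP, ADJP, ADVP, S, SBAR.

VP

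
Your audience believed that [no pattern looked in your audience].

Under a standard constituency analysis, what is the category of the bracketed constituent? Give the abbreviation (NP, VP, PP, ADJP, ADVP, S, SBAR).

The span is built around the head "looked" — a clause (S).

S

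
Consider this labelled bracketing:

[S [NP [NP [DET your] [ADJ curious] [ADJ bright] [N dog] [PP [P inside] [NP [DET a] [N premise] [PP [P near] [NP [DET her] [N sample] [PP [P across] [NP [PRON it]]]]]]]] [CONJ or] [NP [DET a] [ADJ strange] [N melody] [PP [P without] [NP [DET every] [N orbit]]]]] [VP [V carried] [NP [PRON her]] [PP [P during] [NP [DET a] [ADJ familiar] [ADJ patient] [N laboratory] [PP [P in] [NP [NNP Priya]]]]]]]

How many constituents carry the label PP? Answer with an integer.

6

Listing each PP by its span: [PP inside a premise near her sample across it]; [PP near her sample across it]; [PP across it]; [PP without every orbit]; [PP during a familiar patient laboratory in Priya]; [PP in Priya] — that makes 6.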